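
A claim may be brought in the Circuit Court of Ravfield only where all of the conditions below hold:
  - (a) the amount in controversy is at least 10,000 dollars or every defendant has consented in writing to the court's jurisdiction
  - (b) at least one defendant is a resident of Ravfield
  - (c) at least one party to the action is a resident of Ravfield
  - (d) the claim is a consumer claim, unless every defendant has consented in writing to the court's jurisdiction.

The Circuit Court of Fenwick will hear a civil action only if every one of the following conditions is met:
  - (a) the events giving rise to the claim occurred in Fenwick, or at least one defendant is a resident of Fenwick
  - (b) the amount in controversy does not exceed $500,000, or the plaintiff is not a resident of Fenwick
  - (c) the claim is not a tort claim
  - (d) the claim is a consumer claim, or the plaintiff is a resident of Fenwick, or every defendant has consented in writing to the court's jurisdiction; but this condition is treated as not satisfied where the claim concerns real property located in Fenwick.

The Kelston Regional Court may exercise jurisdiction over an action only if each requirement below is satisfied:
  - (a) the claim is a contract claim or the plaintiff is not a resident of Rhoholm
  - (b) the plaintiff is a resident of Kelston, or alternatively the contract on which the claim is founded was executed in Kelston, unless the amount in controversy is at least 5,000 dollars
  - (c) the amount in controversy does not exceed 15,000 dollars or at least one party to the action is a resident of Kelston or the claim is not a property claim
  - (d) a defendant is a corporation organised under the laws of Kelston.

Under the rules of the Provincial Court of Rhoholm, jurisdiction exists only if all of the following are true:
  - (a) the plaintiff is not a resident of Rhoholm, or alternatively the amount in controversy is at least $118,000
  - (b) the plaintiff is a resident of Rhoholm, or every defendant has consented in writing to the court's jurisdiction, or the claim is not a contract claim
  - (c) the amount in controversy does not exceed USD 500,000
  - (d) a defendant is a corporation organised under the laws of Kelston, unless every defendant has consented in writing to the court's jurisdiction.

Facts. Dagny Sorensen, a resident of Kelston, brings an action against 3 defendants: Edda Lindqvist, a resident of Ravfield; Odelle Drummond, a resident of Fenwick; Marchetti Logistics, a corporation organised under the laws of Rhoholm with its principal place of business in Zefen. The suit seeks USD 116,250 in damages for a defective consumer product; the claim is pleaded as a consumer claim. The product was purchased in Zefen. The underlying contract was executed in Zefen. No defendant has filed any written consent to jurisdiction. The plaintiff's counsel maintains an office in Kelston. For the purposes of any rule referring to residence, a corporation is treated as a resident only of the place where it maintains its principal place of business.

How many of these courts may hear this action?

The Circuit Court of Ravfield:
  (a) The amount in controversy is $116,250, which meets the $10,000 floor — that alternative is enough. Condition met.
  (b) Edda Lindqvist resides in Ravfield. Met.
  (c) Edda Lindqvist resides in Ravfield. Met.
  (d) The claim is a consumer claim. Met.
  → All conditions met; jurisdiction exists.
The Circuit Court of Fenwick:
  (a) Odelle Drummond resides in Fenwick, so this disjunct is met. Met.
  (b) The amount in controversy is USD 116,250, within the $500,000 ceiling, which satisfies one of the alternatives. Condition met.
  (c) The claim is a consumer claim, not a tort claim. Condition met.
  (d) The claim is a consumer claim, so one alternative holds. The carve-out does not apply: the claim does not concern real property. Condition met.
  → All conditions met; jurisdiction exists.
The Kelston Regional Court:
  (a) The plaintiff resides in Kelston, which is not Rhoholm, so this disjunct is met. Satisfied.
  (b) The plaintiff resides in Kelston, so one alternative holds. Met.
  (c) Dagny Sorensen resides in Kelston, which satisfies one of the alternatives. Condition met.
  (d) The corporate defendant(s) are organised in Rhoholm, not Kelston. Fails.
  → The court lacks jurisdiction.
The Provincial Court of Rhoholm:
  (a) The plaintiff resides in Kelston, which is not Rhoholm, so this disjunct is met. Met.
  (b) The claim is a consumer claim, not a contract claim, which satisfies one of the alternatives. Condition met.
  (c) The amount in controversy is USD 116,250, within the USD 500,000 ceiling. Met.
  (d) The corporate defendant(s) are organised in Rhoholm, not Kelston. The proviso offers no rescue either, since no such written consent has been filed. Not satisfied.
  → Not every requirement is met — no jurisdiction.
Courts with jurisdiction: the Circuit Court of Ravfield, the Circuit Court of Fenwick — 2 in total.

2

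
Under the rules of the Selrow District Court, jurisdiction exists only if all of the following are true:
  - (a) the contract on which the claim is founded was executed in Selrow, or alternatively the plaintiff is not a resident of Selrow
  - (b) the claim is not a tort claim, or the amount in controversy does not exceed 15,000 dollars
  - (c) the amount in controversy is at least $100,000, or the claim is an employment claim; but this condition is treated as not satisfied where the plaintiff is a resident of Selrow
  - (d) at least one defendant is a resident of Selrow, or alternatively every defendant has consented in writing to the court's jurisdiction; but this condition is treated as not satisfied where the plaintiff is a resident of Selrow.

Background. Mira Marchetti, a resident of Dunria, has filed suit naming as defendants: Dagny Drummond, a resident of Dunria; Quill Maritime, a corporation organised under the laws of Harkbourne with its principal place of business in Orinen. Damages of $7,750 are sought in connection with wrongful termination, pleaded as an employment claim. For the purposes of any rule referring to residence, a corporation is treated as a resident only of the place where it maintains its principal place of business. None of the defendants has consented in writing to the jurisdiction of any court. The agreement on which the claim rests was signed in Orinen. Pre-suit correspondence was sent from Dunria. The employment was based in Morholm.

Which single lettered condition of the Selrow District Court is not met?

The Selrow District Court:
  (a) The plaintiff resides in Dunria, which is not Selrow, which satisfies one of the alternatives. Met.
  (b) The claim is an employment claim, not a tort claim, so this disjunct is met. Satisfied.
  (c) The claim is an employment claim, so this disjunct is met. The carve-out does not apply: the plaintiff resides in Dunria, not Selrow. Condition met.
  (d) No defendant resides in Selrow (they reside in Dunria, Orinen); no such written consent has been filed — every alternative fails. Fails.
Only condition (d) fails.

(d)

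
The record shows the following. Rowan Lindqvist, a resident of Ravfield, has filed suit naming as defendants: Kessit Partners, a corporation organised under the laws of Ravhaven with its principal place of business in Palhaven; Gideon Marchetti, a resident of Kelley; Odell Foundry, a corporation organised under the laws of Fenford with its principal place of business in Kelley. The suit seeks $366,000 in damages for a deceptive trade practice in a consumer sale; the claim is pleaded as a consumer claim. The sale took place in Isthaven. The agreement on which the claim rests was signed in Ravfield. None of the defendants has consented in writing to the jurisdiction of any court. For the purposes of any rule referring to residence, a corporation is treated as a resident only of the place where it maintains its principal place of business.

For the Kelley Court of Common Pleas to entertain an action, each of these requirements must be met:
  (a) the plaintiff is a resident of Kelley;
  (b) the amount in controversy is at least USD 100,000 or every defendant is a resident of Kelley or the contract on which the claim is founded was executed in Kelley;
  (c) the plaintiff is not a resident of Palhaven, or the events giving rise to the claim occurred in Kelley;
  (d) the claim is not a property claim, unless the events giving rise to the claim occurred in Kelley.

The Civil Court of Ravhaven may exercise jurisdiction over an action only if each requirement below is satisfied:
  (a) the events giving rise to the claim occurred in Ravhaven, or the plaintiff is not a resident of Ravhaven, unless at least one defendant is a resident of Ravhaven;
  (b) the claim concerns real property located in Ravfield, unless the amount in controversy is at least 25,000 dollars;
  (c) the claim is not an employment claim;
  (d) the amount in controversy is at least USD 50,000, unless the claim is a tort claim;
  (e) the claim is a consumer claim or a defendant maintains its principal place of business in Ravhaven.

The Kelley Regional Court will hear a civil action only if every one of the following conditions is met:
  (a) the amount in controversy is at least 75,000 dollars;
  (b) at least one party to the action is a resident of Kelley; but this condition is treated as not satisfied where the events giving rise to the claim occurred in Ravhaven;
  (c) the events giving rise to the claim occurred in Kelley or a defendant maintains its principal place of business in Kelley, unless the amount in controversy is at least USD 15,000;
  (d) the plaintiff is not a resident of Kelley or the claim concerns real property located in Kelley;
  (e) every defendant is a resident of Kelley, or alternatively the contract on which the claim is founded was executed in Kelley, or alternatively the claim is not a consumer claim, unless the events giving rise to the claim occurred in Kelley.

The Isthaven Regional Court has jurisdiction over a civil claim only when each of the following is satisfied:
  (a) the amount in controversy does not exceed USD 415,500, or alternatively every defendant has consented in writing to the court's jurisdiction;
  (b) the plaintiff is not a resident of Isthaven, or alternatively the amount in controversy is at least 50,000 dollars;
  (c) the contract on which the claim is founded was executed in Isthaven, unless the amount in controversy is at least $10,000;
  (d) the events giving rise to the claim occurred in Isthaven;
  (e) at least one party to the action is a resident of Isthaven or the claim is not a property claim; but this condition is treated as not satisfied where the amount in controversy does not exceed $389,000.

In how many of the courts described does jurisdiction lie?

The Kelley Court of Common Pleas:
  (a) The plaintiff resides in Ravfield, not Kelley. Not satisfied.
  (b) The amount in controversy is USD 366,000, which meets the $100,000 floor, so this disjunct is met. Satisfied.
  (c) The plaintiff resides in Ravfield, which is not Palhaven, so one alternative holds. Met.
  (d) The claim is a consumer claim, not a property claim. Satisfied.
  → No jurisdiction.
The Civil Court of Ravhaven:
  (a) The plaintiff resides in Ravfield, which is not Ravhaven — that alternative is enough. Met.
  (b) The claim does not concern real property. However, the amount in controversy is USD 366,000, which meets the 25,000 dollars floor, so the 'unless' proviso supplies this condition. Satisfied.
  (c) The claim is a consumer claim, not an employment claim. Met.
  (d) The amount in controversy is 366,000 dollars, which meets the 50,000 dollars floor. Condition met.
  (e) The claim is a consumer claim — that alternative is enough. Satisfied.
  → Every requirement is satisfied — jurisdiction.
The Kelley Regional Court:
  (a) The amount in controversy is 366,000 dollars, which meets the 75,000 dollars floor. Satisfied.
  (b) Gideon Marchetti resides in Kelley. The exception is not triggered, since the operative events occurred in Isthaven, not Ravhaven. Satisfied.
  (c) Odell Foundry has its principal place of business in Kelley, which satisfies one of the alternatives. Met.
  (d) The plaintiff resides in Ravfield, which is not Kelley — that alternative is enough. Condition met.
  (e) The defendants reside as follows — Kessit Partners in Palhaven, Gideon Marchetti in Kelley, Odell Foundry in Kelley — not all in Kelley; the contract was executed in Ravfield, not Kelley; the claim is a consumer claim — no alternative holds. And the operative events occurred in Isthaven, not Kelley, so the proviso does not save it. Fails.
  → At least one condition fails; no jurisdiction.
The Isthaven Regional Court:
  (a) The amount in controversy is $366,000, within the $415,500 ceiling — that alternative is enough. Satisfied.
  (b) The plaintiff resides in Ravfield, which is not Isthaven — that alternative is enough. Condition met.
  (c) The contract was executed in Ravfield, not Isthaven. But the amount in controversy is 366,000 dollars, which meets the USD 10,000 floor, and the 'unless' clause therefore excuses the requirement. Met.
  (d) The operative events occurred in Isthaven. Met.
  (e) The claim is a consumer claim, not a property claim, so this disjunct is met. But the carve-out bites: the amount in controversy is 366,000 dollars, within the USD 389,000 ceiling. Not met.
  → No jurisdiction.
Courts with jurisdiction: the Civil Court of Ravhaven — 1 in total.

1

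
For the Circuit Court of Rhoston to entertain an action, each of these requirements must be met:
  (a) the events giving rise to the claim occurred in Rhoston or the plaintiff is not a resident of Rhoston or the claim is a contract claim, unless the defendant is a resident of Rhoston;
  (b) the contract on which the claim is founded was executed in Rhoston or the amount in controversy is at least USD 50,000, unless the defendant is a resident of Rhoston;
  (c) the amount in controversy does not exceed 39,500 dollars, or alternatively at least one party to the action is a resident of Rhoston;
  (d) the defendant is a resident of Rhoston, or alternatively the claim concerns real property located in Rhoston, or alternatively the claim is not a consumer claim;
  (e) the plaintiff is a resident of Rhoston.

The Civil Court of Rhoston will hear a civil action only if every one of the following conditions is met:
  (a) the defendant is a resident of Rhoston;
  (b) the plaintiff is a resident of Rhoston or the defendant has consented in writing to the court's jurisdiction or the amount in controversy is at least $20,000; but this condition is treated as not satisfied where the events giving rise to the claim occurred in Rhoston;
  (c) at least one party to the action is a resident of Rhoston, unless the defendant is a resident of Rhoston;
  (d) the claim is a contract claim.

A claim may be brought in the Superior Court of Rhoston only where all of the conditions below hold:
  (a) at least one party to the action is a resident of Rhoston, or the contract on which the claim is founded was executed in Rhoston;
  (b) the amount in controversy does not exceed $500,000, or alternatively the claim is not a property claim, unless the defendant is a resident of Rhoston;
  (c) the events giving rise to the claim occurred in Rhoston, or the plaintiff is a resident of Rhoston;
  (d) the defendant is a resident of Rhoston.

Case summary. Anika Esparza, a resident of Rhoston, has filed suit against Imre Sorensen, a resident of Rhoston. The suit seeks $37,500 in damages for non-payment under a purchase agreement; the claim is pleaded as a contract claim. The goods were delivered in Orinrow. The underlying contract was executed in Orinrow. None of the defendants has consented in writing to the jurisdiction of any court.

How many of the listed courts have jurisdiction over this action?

3

The Circuit Court of Rhoston:
  (a) The claim is a contract claim, which satisfies one of the alternatives. Satisfied.
  (b) The contract was executed in Orinrow, not Rhoston; the amount in controversy is USD 37,500, below the 50,000 dollars floor — every alternative fails. But the defendant resides in Rhoston, and the 'unless' clause therefore excuses the requirement. Met.
  (c) The amount in controversy is $37,500, within the USD 39,500 ceiling — that alternative is enough. Satisfied.
  (d) The defendant resides in Rhoston — that alternative is enough. Condition met.
  (e) The plaintiff resides in Rhoston. Met.
  → All conditions met; jurisdiction exists.
The Civil Court of Rhoston:
  (a) The defendant resides in Rhoston. Met.
  (b) The plaintiff resides in Rhoston, so this disjunct is met. The carve-out does not apply: the operative events occurred in Orinrow, not Rhoston. Condition met.
  (c) Anika Esparza resides in Rhoston. Satisfied.
  (d) The claim is a contract claim. Satisfied.
  → Jurisdiction lies.
The Superior Court of Rhoston:
  (a) Anika Esparza resides in Rhoston, so one alternative holds. Satisfied.
  (b) The amount in controversy is $37,500, within the $500,000 ceiling — that alternative is enough. Met.
  (c) The plaintiff resides in Rhoston — that alternative is enough. Condition met.
  (d) The defendant resides in Rhoston. Met.
  → All conditions met; jurisdiction exists.
Courts with jurisdiction: the Circuit Court of Rhoston, the Civil Court of Rhoston, the Superior Court of Rhoston — 3 in total.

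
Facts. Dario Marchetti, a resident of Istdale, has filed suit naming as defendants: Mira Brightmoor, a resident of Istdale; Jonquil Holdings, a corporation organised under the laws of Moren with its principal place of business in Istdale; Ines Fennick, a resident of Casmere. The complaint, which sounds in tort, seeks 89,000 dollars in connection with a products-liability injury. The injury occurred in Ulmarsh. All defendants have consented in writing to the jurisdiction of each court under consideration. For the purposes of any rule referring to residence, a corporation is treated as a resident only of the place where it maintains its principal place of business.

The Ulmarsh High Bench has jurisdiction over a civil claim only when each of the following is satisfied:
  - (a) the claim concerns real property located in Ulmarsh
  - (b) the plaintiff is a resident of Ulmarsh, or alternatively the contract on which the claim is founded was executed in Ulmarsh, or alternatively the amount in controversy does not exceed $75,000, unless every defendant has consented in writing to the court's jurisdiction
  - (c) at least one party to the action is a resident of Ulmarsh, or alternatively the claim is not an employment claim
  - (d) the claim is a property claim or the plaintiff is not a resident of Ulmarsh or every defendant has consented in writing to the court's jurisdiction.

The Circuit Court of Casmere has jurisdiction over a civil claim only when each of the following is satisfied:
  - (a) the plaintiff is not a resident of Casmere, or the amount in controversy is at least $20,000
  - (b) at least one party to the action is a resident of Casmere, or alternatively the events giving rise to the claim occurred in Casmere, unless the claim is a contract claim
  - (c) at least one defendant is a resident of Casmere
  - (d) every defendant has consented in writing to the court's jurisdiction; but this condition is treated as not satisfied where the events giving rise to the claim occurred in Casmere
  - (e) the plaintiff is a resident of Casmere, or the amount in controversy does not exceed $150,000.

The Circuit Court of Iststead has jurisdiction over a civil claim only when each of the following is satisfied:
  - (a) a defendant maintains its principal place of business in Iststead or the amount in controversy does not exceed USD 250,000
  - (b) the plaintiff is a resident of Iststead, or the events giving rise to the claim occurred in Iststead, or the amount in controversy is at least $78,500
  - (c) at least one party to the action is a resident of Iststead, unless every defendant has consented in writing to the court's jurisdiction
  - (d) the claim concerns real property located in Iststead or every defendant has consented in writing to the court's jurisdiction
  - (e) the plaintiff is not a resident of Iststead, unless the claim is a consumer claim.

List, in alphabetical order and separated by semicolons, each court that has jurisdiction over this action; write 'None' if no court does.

The Ulmarsh High Bench:
  (a) The claim does not concern real property. Condition not met.
  (b) The plaintiff resides in Istdale, not Ulmarsh; no contract (and hence no place of execution) is alleged; the amount in controversy is 89,000 dollars, above the 75,000 dollars ceiling — every alternative fails. The proviso rescues it, though: every defendant has filed written consent. Met.
  (c) The claim is a tort claim, not an employment claim — that alternative is enough. Met.
  (d) The plaintiff resides in Istdale, which is not Ulmarsh, which satisfies one of the alternatives. Condition met.
  → No jurisdiction.
The Circuit Court of Casmere:
  (a) The plaintiff resides in Istdale, which is not Casmere, so this disjunct is met. Condition met.
  (b) Ines Fennick resides in Casmere, which satisfies one of the alternatives. Satisfied.
  (c) Ines Fennick resides in Casmere. Condition met.
  (d) Every defendant has filed written consent. And the carve-out is inapplicable — the operative events occurred in Ulmarsh, not Casmere. Condition met.
  (e) The amount in controversy is $89,000, within the $150,000 ceiling, so this disjunct is met. Met.
  → Jurisdiction lies.
The Circuit Court of Iststead:
  (a) The amount in controversy is USD 89,000, within the USD 250,000 ceiling, so one alternative holds. Satisfied.
  (b) The amount in controversy is USD 89,000, which meets the USD 78,500 floor, which satisfies one of the alternatives. Condition met.
  (c) No party resides in Iststead. The proviso rescues it, though: every defendant has filed written consent. Met.
  (d) Every defendant has filed written consent, so this disjunct is met. Condition met.
  (e) The plaintiff resides in Istdale, which is not Iststead. Condition met.
  → All conditions met; jurisdiction exists.

the Circuit Court of Casmere; the Circuit Court of Iststead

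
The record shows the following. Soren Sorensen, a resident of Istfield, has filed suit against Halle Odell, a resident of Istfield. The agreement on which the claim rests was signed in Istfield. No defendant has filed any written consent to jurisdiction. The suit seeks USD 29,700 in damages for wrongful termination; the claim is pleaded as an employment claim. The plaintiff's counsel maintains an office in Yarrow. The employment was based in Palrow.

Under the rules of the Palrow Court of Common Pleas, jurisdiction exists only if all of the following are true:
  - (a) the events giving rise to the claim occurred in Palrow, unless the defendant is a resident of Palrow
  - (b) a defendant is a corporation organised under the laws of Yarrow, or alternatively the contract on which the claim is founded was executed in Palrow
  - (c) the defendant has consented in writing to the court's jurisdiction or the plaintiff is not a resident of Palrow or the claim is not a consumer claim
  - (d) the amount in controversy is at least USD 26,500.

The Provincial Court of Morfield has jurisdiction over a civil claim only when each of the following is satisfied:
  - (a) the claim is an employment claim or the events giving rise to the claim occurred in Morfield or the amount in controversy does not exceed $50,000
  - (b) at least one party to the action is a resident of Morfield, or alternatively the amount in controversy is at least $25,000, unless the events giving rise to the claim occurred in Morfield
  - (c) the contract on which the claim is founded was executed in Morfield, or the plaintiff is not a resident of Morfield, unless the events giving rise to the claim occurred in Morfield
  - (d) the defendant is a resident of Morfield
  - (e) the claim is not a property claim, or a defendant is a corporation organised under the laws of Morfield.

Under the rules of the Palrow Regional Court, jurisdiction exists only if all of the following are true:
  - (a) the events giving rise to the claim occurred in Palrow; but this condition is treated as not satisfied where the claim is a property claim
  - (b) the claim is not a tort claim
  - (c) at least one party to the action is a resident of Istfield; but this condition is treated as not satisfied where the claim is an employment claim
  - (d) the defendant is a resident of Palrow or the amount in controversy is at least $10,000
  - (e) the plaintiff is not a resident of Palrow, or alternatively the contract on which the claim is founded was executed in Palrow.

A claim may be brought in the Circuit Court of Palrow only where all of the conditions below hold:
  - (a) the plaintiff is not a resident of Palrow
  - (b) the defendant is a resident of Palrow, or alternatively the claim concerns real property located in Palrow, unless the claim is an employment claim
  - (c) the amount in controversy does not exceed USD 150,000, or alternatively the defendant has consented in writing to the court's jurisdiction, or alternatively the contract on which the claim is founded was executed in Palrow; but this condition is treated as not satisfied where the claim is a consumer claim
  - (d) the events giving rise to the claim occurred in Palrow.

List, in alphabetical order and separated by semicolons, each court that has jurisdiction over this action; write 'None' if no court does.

the Circuit Court of Palrow

The Palrow Court of Common Pleas:
  (a) The operative events occurred in Palrow. Met.
  (b) No defendant is a corporation; the contract was executed in Istfield, not Palrow — none of the alternatives is met. Not satisfied.
  (c) The plaintiff resides in Istfield, which is not Palrow, which satisfies one of the alternatives. Satisfied.
  (d) The amount in controversy is USD 29,700, which meets the $26,500 floor. Satisfied.
  → Not every requirement is met — no jurisdiction.
The Provincial Court of Morfield:
  (a) The claim is an employment claim — that alternative is enough. Condition met.
  (b) The amount in controversy is $29,700, which meets the 25,000 dollars floor — that alternative is enough. Satisfied.
  (c) The plaintiff resides in Istfield, which is not Morfield — that alternative is enough. Met.
  (d) The defendant resides in Istfield, not Morfield. Fails.
  (e) The claim is an employment claim, not a property claim, which satisfies one of the alternatives. Met.
  → No jurisdiction.
The Palrow Regional Court:
  (a) The operative events occurred in Palrow. And the carve-out is inapplicable — the claim is an employment claim, not a property claim. Condition met.
  (b) The claim is an employment claim, not a tort claim. Condition met.
  (c) Soren Sorensen resides in Istfield. But the carve-out bites: the claim is an employment claim. Fails.
  (d) The amount in controversy is $29,700, which meets the $10,000 floor, so one alternative holds. Satisfied.
  (e) The plaintiff resides in Istfield, which is not Palrow, which satisfies one of the alternatives. Met.
  → Not every requirement is met — no jurisdiction.
The Circuit Court of Palrow:
  (a) The plaintiff resides in Istfield, which is not Palrow. Satisfied.
  (b) The defendant resides in Istfield, not Palrow; the claim does not concern real property — no alternative holds. The proviso rescues it, though: the claim is an employment claim. Condition met.
  (c) The amount in controversy is 29,700 dollars, within the $150,000 ceiling — that alternative is enough. And the carve-out is inapplicable — the claim is an employment claim, not a consumer claim. Condition met.
  (d) The operative events occurred in Palrow. Satisfied.
  → All conditions met; jurisdiction exists.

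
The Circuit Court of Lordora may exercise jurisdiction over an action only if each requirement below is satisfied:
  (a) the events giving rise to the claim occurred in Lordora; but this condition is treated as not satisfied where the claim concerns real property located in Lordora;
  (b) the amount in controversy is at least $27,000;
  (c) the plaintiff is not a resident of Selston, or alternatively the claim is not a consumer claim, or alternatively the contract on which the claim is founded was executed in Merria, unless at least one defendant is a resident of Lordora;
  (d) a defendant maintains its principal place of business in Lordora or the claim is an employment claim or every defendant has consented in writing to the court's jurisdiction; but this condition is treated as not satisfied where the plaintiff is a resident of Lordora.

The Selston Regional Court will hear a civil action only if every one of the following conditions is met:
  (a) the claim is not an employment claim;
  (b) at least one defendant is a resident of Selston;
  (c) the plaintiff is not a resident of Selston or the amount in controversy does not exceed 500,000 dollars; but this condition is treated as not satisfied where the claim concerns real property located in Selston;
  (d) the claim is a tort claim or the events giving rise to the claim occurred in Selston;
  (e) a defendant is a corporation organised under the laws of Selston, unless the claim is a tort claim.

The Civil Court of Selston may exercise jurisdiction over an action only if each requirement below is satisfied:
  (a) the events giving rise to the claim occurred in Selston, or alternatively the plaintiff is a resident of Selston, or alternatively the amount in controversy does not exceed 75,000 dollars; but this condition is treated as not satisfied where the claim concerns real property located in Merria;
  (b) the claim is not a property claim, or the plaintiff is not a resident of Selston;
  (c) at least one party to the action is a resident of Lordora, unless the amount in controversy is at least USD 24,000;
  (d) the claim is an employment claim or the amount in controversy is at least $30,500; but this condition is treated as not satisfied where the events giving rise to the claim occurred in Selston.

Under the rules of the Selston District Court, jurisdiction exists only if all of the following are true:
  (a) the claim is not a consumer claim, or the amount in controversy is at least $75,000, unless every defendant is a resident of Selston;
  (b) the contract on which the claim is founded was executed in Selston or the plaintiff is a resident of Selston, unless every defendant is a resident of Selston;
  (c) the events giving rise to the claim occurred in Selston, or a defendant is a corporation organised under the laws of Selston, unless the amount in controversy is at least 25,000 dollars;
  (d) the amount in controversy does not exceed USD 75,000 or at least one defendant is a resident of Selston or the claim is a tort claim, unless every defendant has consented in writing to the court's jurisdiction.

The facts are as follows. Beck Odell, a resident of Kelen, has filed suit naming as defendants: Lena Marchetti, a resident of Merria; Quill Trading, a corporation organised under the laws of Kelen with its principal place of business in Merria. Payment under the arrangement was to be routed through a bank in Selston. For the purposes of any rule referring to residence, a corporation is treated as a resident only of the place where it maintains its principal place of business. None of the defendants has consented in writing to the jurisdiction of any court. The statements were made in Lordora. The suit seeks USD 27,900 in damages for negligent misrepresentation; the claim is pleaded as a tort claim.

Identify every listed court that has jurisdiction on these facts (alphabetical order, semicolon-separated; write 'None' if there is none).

The Circuit Court of Lordora:
  (a) The operative events occurred in Lordora. The exception is not triggered, since the claim does not concern real property. Condition met.
  (b) The amount in controversy is USD 27,900, which meets the USD 27,000 floor. Met.
  (c) The plaintiff resides in Kelen, which is not Selston, so one alternative holds. Satisfied.
  (d) The corporate defendant(s) have their principal place of business in Merria, not Lordora; the claim is a tort claim, not an employment claim; no such written consent has been filed — no alternative holds. Not satisfied.
  → The court lacks jurisdiction.
The Selston Regional Court:
  (a) The claim is a tort claim, not an employment claim. Condition met.
  (b) No defendant resides in Selston (they reside in Merria, Merria). Fails.
  (c) The plaintiff resides in Kelen, which is not Selston — that alternative is enough. The exception is not triggered, since the claim does not concern real property. Met.
  (d) The claim is a tort claim — that alternative is enough. Met.
  (e) The corporate defendant(s) are organised in Kelen, not Selston. The proviso rescues it, though: the claim is a tort claim. Satisfied.
  → The court lacks jurisdiction.
The Civil Court of Selston:
  (a) The amount in controversy is $27,900, within the $75,000 ceiling — that alternative is enough. The exception is not triggered, since the claim does not concern real property. Condition met.
  (b) The claim is a tort claim, not a property claim, which satisfies one of the alternatives. Condition met.
  (c) No party resides in Lordora. But the amount in controversy is USD 27,900, which meets the USD 24,000 floor, and the 'unless' clause therefore excuses the requirement. Met.
  (d) The claim is a tort claim, not an employment claim; the amount in controversy is $27,900, below the 30,500 dollars floor — none of the alternatives is met. Not met.
  → The court lacks jurisdiction.
The Selston District Court:
  (a) The claim is a tort claim, not a consumer claim, so one alternative holds. Met.
  (b) No contract (and hence no place of execution) is alleged; the plaintiff resides in Kelen, not Selston — no alternative holds. And the defendants reside as follows — Lena Marchetti in Merria, Quill Trading in Merria — not all in Selston, so the proviso does not save it. Condition not met.
  (c) The operative events occurred in Lordora, not Selston; the corporate defendant(s) are organised in Kelen, not Selston — every alternative fails. But the amount in controversy is $27,900, which meets the 25,000 dollars floor, and the 'unless' clause therefore excuses the requirement. Satisfied.
  (d) The amount in controversy is $27,900, within the 75,000 dollars ceiling — that alternative is enough. Met.
  → The court lacks jurisdiction.

None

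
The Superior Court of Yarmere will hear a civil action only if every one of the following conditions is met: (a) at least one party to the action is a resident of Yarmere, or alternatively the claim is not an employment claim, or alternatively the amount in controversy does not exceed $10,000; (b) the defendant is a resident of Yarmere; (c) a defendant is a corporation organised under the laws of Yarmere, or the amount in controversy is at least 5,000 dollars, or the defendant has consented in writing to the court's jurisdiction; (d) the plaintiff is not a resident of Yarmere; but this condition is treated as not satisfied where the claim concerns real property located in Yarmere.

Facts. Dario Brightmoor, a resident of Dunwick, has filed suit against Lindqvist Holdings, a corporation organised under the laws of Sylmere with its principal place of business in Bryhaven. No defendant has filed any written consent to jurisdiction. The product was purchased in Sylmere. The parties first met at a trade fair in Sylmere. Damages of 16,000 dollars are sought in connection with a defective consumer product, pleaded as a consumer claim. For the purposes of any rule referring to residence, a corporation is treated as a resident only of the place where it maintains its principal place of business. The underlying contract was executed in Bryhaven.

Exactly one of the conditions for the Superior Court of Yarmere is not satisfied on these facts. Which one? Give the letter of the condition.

The Superior Court of Yarmere:
  (a) The claim is a consumer claim, not an employment claim — that alternative is enough. Met.
  (b) The defendant resides in Bryhaven, not Yarmere. Condition not met.
  (c) The amount in controversy is 16,000 dollars, which meets the $5,000 floor — that alternative is enough. Satisfied.
  (d) The plaintiff resides in Dunwick, which is not Yarmere. The carve-out does not apply: the claim does not concern real property. Met.
Only condition (b) fails.

(b)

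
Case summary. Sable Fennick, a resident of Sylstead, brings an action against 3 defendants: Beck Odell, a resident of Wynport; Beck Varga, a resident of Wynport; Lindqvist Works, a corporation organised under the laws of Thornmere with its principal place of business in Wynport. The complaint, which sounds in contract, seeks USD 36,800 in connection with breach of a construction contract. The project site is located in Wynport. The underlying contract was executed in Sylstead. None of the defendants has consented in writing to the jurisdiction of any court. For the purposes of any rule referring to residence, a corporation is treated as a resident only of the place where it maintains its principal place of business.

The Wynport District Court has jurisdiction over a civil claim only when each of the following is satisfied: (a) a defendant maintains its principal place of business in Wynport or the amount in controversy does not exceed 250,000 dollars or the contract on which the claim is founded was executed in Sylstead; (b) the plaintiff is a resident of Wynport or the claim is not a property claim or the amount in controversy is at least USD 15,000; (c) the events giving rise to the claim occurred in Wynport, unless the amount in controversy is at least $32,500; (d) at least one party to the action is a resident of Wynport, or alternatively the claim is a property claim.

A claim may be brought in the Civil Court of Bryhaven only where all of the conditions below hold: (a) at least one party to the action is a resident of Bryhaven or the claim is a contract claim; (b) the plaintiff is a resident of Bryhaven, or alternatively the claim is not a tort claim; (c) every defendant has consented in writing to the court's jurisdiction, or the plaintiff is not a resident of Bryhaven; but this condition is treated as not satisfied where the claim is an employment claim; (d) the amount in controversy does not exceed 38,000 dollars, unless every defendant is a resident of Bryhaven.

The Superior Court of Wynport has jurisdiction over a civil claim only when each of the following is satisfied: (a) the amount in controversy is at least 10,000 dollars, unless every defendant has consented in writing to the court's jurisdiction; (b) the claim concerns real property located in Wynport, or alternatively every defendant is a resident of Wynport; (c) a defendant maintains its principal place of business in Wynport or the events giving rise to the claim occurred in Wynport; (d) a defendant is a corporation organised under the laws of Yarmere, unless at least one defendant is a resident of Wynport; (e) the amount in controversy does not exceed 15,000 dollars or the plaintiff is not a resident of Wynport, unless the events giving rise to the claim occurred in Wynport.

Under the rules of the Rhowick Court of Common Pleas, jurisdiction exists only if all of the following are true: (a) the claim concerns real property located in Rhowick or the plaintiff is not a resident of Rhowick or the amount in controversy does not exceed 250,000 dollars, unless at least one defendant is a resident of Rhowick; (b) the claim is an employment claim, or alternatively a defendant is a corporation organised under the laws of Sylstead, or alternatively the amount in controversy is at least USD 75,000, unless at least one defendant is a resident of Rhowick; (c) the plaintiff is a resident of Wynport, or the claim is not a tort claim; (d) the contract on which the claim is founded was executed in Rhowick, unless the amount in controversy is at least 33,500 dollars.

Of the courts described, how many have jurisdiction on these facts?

The Wynport District Court:
  (a) Lindqvist Works has its principal place of business in Wynport, so one alternative holds. Condition met.
  (b) The claim is a contract claim, not a property claim, which satisfies one of the alternatives. Satisfied.
  (c) The operative events occurred in Wynport. Condition met.
  (d) Beck Odell resides in Wynport, so this disjunct is met. Condition met.
  → Every requirement is satisfied — jurisdiction.
The Civil Court of Bryhaven:
  (a) The claim is a contract claim, so one alternative holds. Met.
  (b) The claim is a contract claim, not a tort claim — that alternative is enough. Met.
  (c) The plaintiff resides in Sylstead, which is not Bryhaven — that alternative is enough. The carve-out does not apply: the claim is a contract claim, not an employment claim. Satisfied.
  (d) The amount in controversy is $36,800, within the $38,000 ceiling. Satisfied.
  → The court has jurisdiction.
The Superior Court of Wynport:
  (a) The amount in controversy is USD 36,800, which meets the $10,000 floor. Condition met.
  (b) The defendants reside as follows — Beck Odell in Wynport, Beck Varga in Wynport, Lindqvist Works in Wynport — all in Wynport, so one alternative holds. Satisfied.
  (c) Lindqvist Works has its principal place of business in Wynport, so one alternative holds. Met.
  (d) The corporate defendant(s) are organised in Thornmere, not Yarmere. The proviso rescues it, though: Beck Odell resides in Wynport. Condition met.
  (e) The plaintiff resides in Sylstead, which is not Wynport, so one alternative holds. Satisfied.
  → The court has jurisdiction.
The Rhowick Court of Common Pleas:
  (a) The plaintiff resides in Sylstead, which is not Rhowick, so this disjunct is met. Met.
  (b) The claim is a contract claim, not an employment claim; the corporate defendant(s) are organised in Thornmere, not Sylstead; the amount in controversy is $36,800, below the USD 75,000 floor — none of the alternatives is met. The proviso offers no rescue either, since no defendant resides in Rhowick (they reside in Wynport, Wynport, Wynport). Fails.
  (c) The claim is a contract claim, not a tort claim, which satisfies one of the alternatives. Condition met.
  (d) The contract was executed in Sylstead, not Rhowick. However, the amount in controversy is $36,800, which meets the 33,500 dollars floor, so the 'unless' proviso supplies this condition. Satisfied.
  → Not every requirement is met — no jurisdiction.
Courts with jurisdiction: the Wynport District Court, the Civil Court of Bryhaven, the Superior Court of Wynport — 3 in total.

3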